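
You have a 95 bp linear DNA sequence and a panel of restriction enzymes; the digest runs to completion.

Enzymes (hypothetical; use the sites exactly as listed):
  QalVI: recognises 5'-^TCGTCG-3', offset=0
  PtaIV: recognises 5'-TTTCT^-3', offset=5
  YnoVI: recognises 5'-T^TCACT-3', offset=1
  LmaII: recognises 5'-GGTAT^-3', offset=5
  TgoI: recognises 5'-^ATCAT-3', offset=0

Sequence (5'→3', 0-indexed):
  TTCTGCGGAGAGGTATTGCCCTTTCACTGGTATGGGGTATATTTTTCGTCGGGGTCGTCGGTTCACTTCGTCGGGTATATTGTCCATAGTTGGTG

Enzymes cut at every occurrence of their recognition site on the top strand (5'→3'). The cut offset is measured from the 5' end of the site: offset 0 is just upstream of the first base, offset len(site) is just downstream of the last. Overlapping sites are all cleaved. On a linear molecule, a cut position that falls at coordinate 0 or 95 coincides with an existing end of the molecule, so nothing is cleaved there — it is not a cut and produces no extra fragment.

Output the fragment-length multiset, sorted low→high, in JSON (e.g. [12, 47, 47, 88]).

[5,5,7,7,8,9,10,11,16,17]

Site scan:
  QalVI TCGTCG/0: at [45, 54, 67] ⇒ [45, 54, 67]
  PtaIV (TTTCT, off=5): no sites
  YnoVI TTCACT/1: at [22, 61] ⇒ [23, 62]
  LmaII GGTAT/5: at [11, 28, 35, 73] ⇒ [16, 33, 40, 78]
  TgoI (ATCAT, off=0): no sites

All cut coordinates (distinct, sorted): [16, 23, 33, 40, 45, 54, 62, 67, 78]

Fragment lengths:
  [0,16): 16 bp
  [16,23): 7 bp
  [23,33): 10 bp
  [33,40): 7 bp
  [40,45): 5 bp
  [45,54): 9 bp
  [54,62): 8 bp
  [62,67): 5 bp
  [67,78): 11 bp
  [78,95): 17 bp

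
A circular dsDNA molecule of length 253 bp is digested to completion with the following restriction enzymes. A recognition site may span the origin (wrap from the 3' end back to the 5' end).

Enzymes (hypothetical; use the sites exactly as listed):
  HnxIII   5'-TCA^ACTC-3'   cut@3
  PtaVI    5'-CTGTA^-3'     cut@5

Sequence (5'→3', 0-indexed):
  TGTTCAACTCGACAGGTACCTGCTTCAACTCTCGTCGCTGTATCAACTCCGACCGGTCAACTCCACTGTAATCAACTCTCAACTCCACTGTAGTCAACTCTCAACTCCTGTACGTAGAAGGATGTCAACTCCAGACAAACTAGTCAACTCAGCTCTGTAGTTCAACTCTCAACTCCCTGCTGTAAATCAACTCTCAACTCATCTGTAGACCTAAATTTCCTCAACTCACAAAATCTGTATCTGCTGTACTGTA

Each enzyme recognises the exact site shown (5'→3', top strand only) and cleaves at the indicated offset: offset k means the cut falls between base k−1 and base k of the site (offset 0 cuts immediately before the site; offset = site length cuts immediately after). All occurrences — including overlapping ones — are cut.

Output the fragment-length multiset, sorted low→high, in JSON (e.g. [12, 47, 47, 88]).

[3,4,4,5,5,5,6,7,7,7,7,9,9,11,11,11,13,13,14,15,15,16,16,19,21]

Site scan:
  HnxIII TCAACTC/3: at [3, 24, 42, 56, 71, 78, 93, 100, 124, 143, 161, 168, 186, 193, 220] ⇒ [6, 27, 45, 59, 74, 81, 96, 103, 127, 146, 164, 171, 189, 196, 223]
  PtaVI CTGTA/5: at [37, 65, 87, 107, 154, 179, 202, 234, 243, 248] ⇒ [0, 42, 70, 92, 112, 159, 184, 207, 239, 248]

Pooled cuts: [0, 6, 27, 42, 45, 59, 70, 74, 81, 92, 96, 103, 112, 127, 146, 159, 164, 171, 184, 189, 196, 207, 223, 239, 248]

Fragment lengths:
  0→6: 6 bp
  6→27: 21 bp
  27→42: 15 bp
  42→45: 3 bp
  45→59: 14 bp
  59→70: 11 bp
  70→74: 4 bp
  74→81: 7 bp
  81→92: 11 bp
  92→96: 4 bp
  96→103: 7 bp
  103→112: 9 bp
  112→127: 15 bp
  127→146: 19 bp
  146→159: 13 bp
  159→164: 5 bp
  164→171: 7 bp
  171→184: 13 bp
  184→189: 5 bp
  189→196: 7 bp
  196→207: 11 bp
  207→223: 16 bp
  223→239: 16 bp
  239→248: 9 bp
  248→0 (wrap): 253-248+0 = 5 bp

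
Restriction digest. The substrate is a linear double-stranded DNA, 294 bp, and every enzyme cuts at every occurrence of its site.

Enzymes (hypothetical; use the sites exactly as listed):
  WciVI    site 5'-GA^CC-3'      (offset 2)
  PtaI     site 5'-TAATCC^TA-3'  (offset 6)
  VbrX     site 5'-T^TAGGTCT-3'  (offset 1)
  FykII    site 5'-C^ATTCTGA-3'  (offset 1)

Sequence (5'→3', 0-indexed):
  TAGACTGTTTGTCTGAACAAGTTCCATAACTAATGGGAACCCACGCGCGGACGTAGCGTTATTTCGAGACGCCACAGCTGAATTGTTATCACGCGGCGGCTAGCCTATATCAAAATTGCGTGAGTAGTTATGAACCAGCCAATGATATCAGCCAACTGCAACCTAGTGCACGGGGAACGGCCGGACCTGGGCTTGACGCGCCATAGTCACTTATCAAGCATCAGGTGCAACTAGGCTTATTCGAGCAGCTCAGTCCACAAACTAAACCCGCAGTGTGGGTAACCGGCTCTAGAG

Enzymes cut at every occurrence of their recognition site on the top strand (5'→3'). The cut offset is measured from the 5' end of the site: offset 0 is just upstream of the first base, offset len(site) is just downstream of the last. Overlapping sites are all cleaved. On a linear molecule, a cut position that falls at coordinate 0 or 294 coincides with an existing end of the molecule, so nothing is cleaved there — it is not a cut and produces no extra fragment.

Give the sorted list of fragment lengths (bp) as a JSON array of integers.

[109,185]

Per-enzyme occurrences:
  WciVI GACC/2: at [183] ⇒ [185]
  PtaI (TAATCCTA, off=6): no sites
  VbrX (TTAGGTCT, off=1): no sites
  FykII (CATTCTGA, off=1): no sites

Pooled cuts: [185]

Fragment lengths:
  [0,185): 185 bp
  [185,294): 109 bp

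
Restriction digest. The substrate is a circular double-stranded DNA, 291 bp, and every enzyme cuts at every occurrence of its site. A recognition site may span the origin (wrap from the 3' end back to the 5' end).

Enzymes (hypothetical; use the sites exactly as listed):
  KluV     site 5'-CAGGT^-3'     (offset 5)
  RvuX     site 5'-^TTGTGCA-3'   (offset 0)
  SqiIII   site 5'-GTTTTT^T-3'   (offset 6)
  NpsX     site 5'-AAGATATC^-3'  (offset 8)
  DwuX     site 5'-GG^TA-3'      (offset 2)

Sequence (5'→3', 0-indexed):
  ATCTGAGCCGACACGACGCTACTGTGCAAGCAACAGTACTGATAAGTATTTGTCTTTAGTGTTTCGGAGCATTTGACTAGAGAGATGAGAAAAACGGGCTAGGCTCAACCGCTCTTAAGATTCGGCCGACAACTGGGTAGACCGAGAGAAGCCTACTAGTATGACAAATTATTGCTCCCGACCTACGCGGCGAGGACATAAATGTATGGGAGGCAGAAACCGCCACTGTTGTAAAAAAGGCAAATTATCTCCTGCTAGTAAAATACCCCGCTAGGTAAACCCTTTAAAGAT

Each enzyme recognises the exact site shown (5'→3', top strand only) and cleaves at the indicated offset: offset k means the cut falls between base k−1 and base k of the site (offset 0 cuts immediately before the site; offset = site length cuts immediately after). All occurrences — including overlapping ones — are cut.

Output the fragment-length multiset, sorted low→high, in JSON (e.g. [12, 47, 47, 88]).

[19,134,138]

Scan for sites:
  KluV (CAGGT, off=5): no sites
  RvuX (TTGTGCA, off=0): no sites
  SqiIII (GTTTTTT, off=6): no sites
  NpsX AAGATATC/8: at [286] ⇒ [3]
  DwuX GGTA/2: at [135, 273] ⇒ [137, 275]

Pooled cuts: [3, 137, 275]

Fragment lengths:
  3→137: 134 bp
  137→275: 138 bp
  275→3 (wrap): 291-275+3 = 19 bp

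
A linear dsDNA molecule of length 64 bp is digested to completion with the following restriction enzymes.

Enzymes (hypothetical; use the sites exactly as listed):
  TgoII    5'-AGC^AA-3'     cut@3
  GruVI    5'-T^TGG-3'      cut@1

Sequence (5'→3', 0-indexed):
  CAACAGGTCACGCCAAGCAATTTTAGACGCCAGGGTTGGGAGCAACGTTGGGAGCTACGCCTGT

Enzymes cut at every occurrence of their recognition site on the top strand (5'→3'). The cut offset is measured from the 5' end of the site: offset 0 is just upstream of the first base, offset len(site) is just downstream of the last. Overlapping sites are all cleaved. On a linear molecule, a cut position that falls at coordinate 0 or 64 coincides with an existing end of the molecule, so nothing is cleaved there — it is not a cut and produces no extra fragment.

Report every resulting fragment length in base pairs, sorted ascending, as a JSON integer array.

[5,7,16,18,18]

Scan for sites:
  TgoII AGCAA/3: at [15, 40] ⇒ [18, 43]
  GruVI TTGG/1: at [35, 47] ⇒ [36, 48]

Pooled cuts: [18, 36, 43, 48]

Fragments:
  [0,18): 18 bp
  [18,36): 18 bp
  [36,43): 7 bp
  [43,48): 5 bp
  [48,64): 16 bp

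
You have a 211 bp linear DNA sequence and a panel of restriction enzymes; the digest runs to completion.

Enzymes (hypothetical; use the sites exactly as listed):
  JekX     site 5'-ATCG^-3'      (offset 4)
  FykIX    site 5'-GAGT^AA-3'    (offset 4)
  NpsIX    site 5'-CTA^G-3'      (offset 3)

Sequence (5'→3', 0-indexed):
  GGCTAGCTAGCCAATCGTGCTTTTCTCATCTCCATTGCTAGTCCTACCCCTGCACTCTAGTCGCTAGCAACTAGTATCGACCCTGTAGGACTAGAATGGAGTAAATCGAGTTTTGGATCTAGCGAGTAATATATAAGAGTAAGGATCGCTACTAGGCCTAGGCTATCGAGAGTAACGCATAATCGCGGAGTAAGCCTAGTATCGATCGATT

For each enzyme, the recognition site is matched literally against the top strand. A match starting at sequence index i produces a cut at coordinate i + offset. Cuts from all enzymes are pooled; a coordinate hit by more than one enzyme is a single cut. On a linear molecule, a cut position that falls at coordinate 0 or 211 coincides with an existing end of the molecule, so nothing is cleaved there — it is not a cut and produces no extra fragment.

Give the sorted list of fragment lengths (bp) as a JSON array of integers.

Per-enzyme occurrences:
  JekX (ATCG, off=4): starts [13, 75, 104, 144, 164, 181, 200, 204] → cuts [17, 79, 108, 148, 168, 185, 204, 208]
  FykIX (GAGTAA, off=4): starts [98, 123, 136, 169, 187] → cuts [102, 127, 140, 173, 191]
  NpsIX (CTAG, off=3): starts [2, 6, 37, 56, 63, 70, 90, 118, 151, 157, 195] → cuts [5, 9, 40, 59, 66, 73, 93, 121, 154, 160, 198]

Pooled cuts: [5, 9, 17, 40, 59, 66, 73, 79, 93, 102, 108, 121, 127, 140, 148, 154, 160, 168, 173, 185, 191, 198, 204, 208]

Fragments:
  [0,5): 5 bp
  [5,9): 4 bp
  [9,17): 8 bp
  [17,40): 23 bp
  [40,59): 19 bp
  [59,66): 7 bp
  [66,73): 7 bp
  [73,79): 6 bp
  [79,93): 14 bp
  [93,102): 9 bp
  [102,108): 6 bp
  [108,121): 13 bp
  [121,127): 6 bp
  [127,140): 13 bp
  [140,148): 8 bp
  [148,154): 6 bp
  [154,160): 6 bp
  [160,168): 8 bp
  [168,173): 5 bp
  [173,185): 12 bp
  [185,191): 6 bp
  [191,198): 7 bp
  [198,204): 6 bp
  [204,208): 4 bp
  [208,211): 3 bp

[3,4,4,5,5,6,6,6,6,6,6,6,7,7,7,8,8,8,9,12,13,13,14,19,23]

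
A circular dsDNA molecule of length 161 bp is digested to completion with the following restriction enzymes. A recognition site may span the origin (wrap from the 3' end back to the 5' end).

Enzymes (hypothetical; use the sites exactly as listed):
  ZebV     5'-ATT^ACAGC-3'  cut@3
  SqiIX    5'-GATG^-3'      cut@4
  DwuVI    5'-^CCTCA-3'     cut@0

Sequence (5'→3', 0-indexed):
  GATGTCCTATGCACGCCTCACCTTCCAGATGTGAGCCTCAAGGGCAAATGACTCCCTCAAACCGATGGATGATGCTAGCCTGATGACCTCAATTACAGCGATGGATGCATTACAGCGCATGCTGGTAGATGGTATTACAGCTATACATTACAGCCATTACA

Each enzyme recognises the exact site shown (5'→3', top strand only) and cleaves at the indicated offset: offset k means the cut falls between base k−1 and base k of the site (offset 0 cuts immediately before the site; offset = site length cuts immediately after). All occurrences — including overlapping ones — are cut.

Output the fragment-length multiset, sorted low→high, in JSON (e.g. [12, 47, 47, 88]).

Per-enzyme occurrences:
  ZebV ATTACAGC/3: at [91, 108, 133, 146] ⇒ [94, 111, 136, 149]
  SqiIX GATG/4: at [0, 27, 63, 67, 70, 81, 99, 103, 127] ⇒ [4, 31, 67, 71, 74, 85, 103, 107, 131]
  DwuVI CCTCA/0: at [15, 35, 54, 86] ⇒ [15, 35, 54, 86]

Pooled cuts: [4, 15, 31, 35, 54, 67, 71, 74, 85, 86, 94, 103, 107, 111, 131, 136, 149]

Fragments:
  4→15: 11 bp
  15→31: 16 bp
  31→35: 4 bp
  35→54: 19 bp
  54→67: 13 bp
  67→71: 4 bp
  71→74: 3 bp
  74→85: 11 bp
  85→86: 1 bp
  86→94: 8 bp
  94→103: 9 bp
  103→107: 4 bp
  107→111: 4 bp
  111→131: 20 bp
  131→136: 5 bp
  136→149: 13 bp
  149→4 (wrap): 161-149+4 = 16 bp

[1,3,4,4,4,4,5,8,9,11,11,13,13,16,16,19,20]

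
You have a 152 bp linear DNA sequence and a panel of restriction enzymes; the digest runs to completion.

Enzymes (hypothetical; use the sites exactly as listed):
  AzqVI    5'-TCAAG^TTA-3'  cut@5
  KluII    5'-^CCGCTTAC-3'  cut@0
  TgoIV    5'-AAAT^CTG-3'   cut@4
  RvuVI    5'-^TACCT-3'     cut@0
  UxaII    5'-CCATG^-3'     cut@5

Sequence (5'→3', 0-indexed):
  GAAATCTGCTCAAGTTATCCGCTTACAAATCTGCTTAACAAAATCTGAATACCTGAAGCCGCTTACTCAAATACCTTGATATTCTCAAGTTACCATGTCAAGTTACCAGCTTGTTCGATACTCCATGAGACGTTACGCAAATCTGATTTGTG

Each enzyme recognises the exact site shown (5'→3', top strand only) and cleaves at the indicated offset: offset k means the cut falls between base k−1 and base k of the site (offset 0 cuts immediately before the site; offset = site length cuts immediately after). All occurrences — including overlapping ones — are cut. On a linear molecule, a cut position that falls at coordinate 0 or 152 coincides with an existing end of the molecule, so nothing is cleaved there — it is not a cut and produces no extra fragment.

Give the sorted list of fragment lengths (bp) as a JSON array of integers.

Scan for sites:
  AzqVI (TCAAGTTA, off=5): starts [9, 84, 97] → cuts [14, 89, 102]
  KluII (CCGCTTAC, off=0): starts [18, 58] → cuts [18, 58]
  TgoIV (AAATCTG, off=4): starts [1, 26, 40, 138] → cuts [5, 30, 44, 142]
  RvuVI (TACCT, off=0): starts [49, 71] → cuts [49, 71]
  UxaII (CCATG, off=5): starts [92, 122] → cuts [97, 127]

All cut coordinates (distinct, sorted): [5, 14, 18, 30, 44, 49, 58, 71, 89, 97, 102, 127, 142]

Fragment lengths:
  [0,5): 5 bp
  [5,14): 9 bp
  [14,18): 4 bp
  [18,30): 12 bp
  [30,44): 14 bp
  [44,49): 5 bp
  [49,58): 9 bp
  [58,71): 13 bp
  [71,89): 18 bp
  [89,97): 8 bp
  [97,102): 5 bp
  [102,127): 25 bp
  [127,142): 15 bp
  [142,152): 10 bp

[4,5,5,5,8,9,9,10,12,13,14,15,18,25]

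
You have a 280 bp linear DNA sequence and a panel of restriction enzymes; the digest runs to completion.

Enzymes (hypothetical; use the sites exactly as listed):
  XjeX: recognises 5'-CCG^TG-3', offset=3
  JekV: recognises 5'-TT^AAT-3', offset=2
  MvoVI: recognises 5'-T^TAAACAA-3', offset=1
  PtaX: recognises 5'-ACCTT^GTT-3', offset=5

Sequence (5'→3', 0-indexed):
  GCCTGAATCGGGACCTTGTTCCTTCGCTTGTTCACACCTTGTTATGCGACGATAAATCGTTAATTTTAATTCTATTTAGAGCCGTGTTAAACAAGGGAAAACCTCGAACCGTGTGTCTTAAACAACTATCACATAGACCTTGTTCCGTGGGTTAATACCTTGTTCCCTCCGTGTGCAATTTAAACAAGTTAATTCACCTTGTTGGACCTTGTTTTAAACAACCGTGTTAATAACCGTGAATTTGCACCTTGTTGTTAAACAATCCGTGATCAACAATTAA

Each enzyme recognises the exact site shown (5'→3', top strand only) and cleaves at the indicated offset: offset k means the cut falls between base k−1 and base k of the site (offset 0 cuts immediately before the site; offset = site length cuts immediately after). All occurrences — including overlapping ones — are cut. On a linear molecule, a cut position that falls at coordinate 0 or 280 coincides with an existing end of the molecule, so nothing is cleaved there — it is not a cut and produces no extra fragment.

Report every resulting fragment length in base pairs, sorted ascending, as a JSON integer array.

[3,4,4,5,6,6,6,7,8,8,9,10,10,10,10,10,11,14,14,17,17,21,23,23,24]

Site scan:
  XjeX CCGTG/3: at [81, 108, 144, 168, 221, 233, 263] ⇒ [84, 111, 147, 171, 224, 236, 266]
  JekV TTAAT/2: at [59, 65, 151, 188, 226] ⇒ [61, 67, 153, 190, 228]
  MvoVI TTAAACAA/1: at [86, 117, 179, 213, 254] ⇒ [87, 118, 180, 214, 255]
  PtaX ACCTTGTT/5: at [12, 35, 136, 156, 195, 205, 245] ⇒ [17, 40, 141, 161, 200, 210, 250]

Pooled cuts: [17, 40, 61, 67, 84, 87, 111, 118, 141, 147, 153, 161, 171, 180, 190, 200, 210, 214, 224, 228, 236, 250, 255, 266]

Fragments:
  [0,17): 17 bp
  [17,40): 23 bp
  [40,61): 21 bp
  [61,67): 6 bp
  [67,84): 17 bp
  [84,87): 3 bp
  [87,111): 24 bp
  [111,118): 7 bp
  [118,141): 23 bp
  [141,147): 6 bp
  [147,153): 6 bp
  [153,161): 8 bp
  [161,171): 10 bp
  [171,180): 9 bp
  [180,190): 10 bp
  [190,200): 10 bp
  [200,210): 10 bp
  [210,214): 4 bp
  [214,224): 10 bp
  [224,228): 4 bp
  [228,236): 8 bp
  [236,250): 14 bp
  [250,255): 5 bp
  [255,266): 11 bp
  [266,280): 14 bp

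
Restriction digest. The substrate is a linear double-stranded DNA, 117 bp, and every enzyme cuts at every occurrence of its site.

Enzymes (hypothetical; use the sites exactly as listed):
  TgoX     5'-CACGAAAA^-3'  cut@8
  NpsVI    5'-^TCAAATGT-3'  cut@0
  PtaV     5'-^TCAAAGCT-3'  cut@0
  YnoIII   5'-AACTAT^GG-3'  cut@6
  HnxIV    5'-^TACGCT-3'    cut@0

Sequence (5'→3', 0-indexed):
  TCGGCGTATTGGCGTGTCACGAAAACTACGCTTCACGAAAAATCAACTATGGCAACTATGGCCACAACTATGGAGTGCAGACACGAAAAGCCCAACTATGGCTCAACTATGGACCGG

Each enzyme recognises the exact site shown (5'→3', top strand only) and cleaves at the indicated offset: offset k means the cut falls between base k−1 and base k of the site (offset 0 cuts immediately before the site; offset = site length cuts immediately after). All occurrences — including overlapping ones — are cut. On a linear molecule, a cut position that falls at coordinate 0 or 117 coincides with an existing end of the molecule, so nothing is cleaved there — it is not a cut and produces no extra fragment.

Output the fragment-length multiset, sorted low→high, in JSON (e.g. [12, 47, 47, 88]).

Scan for sites:
  TgoX CACGAAAA/8: at [17, 33, 81] ⇒ [25, 41, 89]
  NpsVI (TCAAATGT, off=0): no sites
  PtaV (TCAAAGCT, off=0): no sites
  YnoIII AACTATGG/6: at [44, 53, 65, 93, 104] ⇒ [50, 59, 71, 99, 110]
  HnxIV TACGCT/0: at [26] ⇒ [26]

Pooled cuts: [25, 26, 41, 50, 59, 71, 89, 99, 110]

Fragments:
  [0,25): 25 bp
  [25,26): 1 bp
  [26,41): 15 bp
  [41,50): 9 bp
  [50,59): 9 bp
  [59,71): 12 bp
  [71,89): 18 bp
  [89,99): 10 bp
  [99,110): 11 bp
  [110,117): 7 bp

[1,7,9,9,10,11,12,15,18,25]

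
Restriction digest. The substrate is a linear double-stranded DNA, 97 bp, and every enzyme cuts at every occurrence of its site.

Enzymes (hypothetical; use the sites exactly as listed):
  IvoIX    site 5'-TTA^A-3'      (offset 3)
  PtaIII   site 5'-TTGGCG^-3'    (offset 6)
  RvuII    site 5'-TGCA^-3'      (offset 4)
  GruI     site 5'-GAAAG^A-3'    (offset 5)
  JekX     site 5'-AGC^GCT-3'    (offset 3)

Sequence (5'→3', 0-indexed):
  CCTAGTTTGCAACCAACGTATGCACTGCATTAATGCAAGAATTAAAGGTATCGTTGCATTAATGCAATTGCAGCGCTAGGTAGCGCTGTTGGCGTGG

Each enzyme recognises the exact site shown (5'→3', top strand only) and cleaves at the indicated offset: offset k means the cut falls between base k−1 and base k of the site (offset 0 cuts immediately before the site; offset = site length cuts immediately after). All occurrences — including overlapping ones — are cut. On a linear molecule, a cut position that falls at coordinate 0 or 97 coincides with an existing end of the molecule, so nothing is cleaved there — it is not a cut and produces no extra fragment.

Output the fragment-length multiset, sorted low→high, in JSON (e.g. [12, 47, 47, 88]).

[2,3,3,3,5,5,5,6,7,10,10,11,13,14]

Scan for sites:
  IvoIX TTAA/3: at [29, 41, 58] ⇒ [32, 44, 61]
  PtaIII TTGGCG/6: at [88] ⇒ [94]
  RvuII TGCA/4: at [7, 20, 25, 33, 54, 62, 68] ⇒ [11, 24, 29, 37, 58, 66, 72]
  GruI (GAAAGA, off=5): no sites
  JekX AGCGCT/3: at [71, 81] ⇒ [74, 84]

Pooled cuts: [11, 24, 29, 32, 37, 44, 58, 61, 66, 72, 74, 84, 94]

Fragment lengths:
  [0,11): 11 bp
  [11,24): 13 bp
  [24,29): 5 bp
  [29,32): 3 bp
  [32,37): 5 bp
  [37,44): 7 bp
  [44,58): 14 bp
  [58,61): 3 bp
  [61,66): 5 bp
  [66,72): 6 bp
  [72,74): 2 bp
  [74,84): 10 bp
  [84,94): 10 bp
  [94,97): 3 bp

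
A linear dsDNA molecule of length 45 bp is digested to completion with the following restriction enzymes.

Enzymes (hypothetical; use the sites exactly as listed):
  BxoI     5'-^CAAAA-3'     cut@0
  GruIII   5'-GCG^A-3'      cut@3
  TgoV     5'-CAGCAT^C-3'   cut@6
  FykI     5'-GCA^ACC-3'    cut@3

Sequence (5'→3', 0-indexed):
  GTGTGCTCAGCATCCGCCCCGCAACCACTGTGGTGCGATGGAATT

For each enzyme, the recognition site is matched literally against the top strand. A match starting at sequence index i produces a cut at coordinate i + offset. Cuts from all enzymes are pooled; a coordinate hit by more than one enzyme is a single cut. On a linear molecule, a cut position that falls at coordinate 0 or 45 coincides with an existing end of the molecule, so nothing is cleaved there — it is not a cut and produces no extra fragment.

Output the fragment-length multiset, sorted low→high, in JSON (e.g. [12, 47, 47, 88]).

[8,10,13,14]

Site scan:
  BxoI (CAAAA, off=0): no sites
  GruIII GCGA/3: at [34] ⇒ [37]
  TgoV CAGCATC/6: at [7] ⇒ [13]
  FykI GCAACC/3: at [20] ⇒ [23]

Pooled cuts: [13, 23, 37]

Fragment lengths:
  [0,13): 13 bp
  [13,23): 10 bp
  [23,37): 14 bp
  [37,45): 8 bp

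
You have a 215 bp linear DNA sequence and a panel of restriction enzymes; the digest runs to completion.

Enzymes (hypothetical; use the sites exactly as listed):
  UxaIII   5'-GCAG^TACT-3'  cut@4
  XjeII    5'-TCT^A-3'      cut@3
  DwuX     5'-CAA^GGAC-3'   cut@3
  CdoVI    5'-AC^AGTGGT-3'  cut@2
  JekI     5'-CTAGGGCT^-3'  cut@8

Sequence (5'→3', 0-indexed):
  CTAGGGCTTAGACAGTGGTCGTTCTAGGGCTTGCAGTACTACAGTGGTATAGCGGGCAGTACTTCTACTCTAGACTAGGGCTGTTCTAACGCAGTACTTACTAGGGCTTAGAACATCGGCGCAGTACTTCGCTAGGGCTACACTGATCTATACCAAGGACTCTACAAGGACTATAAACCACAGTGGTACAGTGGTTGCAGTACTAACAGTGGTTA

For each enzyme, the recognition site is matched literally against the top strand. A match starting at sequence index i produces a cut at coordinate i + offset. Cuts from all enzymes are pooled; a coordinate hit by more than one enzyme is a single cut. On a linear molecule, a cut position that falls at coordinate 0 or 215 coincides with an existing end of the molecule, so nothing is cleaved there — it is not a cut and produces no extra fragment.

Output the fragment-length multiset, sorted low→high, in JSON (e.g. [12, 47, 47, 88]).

[4,5,5,5,5,6,6,7,7,7,7,7,8,8,8,10,11,11,12,14,14,15,16,17]

Per-enzyme occurrences:
  UxaIII (GCAGTACT, off=4): starts [32, 55, 90, 120, 196] → cuts [36, 59, 94, 124, 200]
  XjeII (TCTA, off=3): starts [22, 63, 68, 84, 146, 160] → cuts [25, 66, 71, 87, 149, 163]
  DwuX (CAAGGAC, off=3): starts [153, 164] → cuts [156, 167]
  CdoVI (ACAGTGGT, off=2): starts [11, 40, 179, 187, 205] → cuts [13, 42, 181, 189, 207]
  JekI (CTAGGGCT, off=8): starts [0, 23, 74, 100, 131] → cuts [8, 31, 82, 108, 139]

Pooled cuts: [8, 13, 25, 31, 36, 42, 59, 66, 71, 82, 87, 94, 108, 124, 139, 149, 156, 163, 167, 181, 189, 200, 207]

Fragments:
  [0,8): 8 bp
  [8,13): 5 bp
  [13,25): 12 bp
  [25,31): 6 bp
  [31,36): 5 bp
  [36,42): 6 bp
  [42,59): 17 bp
  [59,66): 7 bp
  [66,71): 5 bp
  [71,82): 11 bp
  [82,87): 5 bp
  [87,94): 7 bp
  [94,108): 14 bp
  [108,124): 16 bp
  [124,139): 15 bp
  [139,149): 10 bp
  [149,156): 7 bp
  [156,163): 7 bp
  [163,167): 4 bp
  [167,181): 14 bp
  [181,189): 8 bp
  [189,200): 11 bp
  [200,207): 7 bp
  [207,215): 8 bp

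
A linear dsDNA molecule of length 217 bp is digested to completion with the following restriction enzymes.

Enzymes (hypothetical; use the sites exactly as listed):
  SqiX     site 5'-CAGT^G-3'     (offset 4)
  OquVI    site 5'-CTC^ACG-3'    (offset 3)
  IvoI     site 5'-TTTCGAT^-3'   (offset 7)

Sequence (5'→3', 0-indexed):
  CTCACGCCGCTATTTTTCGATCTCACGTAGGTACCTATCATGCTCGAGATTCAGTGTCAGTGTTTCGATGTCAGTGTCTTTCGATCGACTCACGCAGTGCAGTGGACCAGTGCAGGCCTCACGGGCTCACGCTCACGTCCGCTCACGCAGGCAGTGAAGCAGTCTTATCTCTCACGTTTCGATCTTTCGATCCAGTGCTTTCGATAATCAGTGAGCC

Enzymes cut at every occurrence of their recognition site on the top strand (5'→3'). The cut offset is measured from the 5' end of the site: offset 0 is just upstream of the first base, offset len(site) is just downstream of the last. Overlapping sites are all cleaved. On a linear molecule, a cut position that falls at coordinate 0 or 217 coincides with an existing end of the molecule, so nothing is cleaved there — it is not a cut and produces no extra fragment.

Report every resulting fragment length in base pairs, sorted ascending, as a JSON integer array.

[3,3,5,5,5,6,6,6,6,7,7,8,8,8,8,9,9,10,10,10,11,18,18,31]

Scan for sites:
  SqiX (CAGTG, off=4): starts [51, 57, 71, 94, 99, 107, 151, 192, 208] → cuts [55, 61, 75, 98, 103, 111, 155, 196, 212]
  OquVI (CTCACG, off=3): starts [0, 21, 88, 117, 125, 131, 141, 170] → cuts [3, 24, 91, 120, 128, 134, 144, 173]
  IvoI (TTTCGAT, off=7): starts [14, 62, 78, 176, 184, 198] → cuts [21, 69, 85, 183, 191, 205]

All cut coordinates (distinct, sorted): [3, 21, 24, 55, 61, 69, 75, 85, 91, 98, 103, 111, 120, 128, 134, 144, 155, 173, 183, 191, 196, 205, 212]

Fragment lengths:
  [0,3): 3 bp
  [3,21): 18 bp
  [21,24): 3 bp
  [24,55): 31 bp
  [55,61): 6 bp
  [61,69): 8 bp
  [69,75): 6 bp
  [75,85): 10 bp
  [85,91): 6 bp
  [91,98): 7 bp
  [98,103): 5 bp
  [103,111): 8 bp
  [111,120): 9 bp
  [120,128): 8 bp
  [128,134): 6 bp
  [134,144): 10 bp
  [144,155): 11 bp
  [155,173): 18 bp
  [173,183): 10 bp
  [183,191): 8 bp
  [191,196): 5 bp
  [196,205): 9 bp
  [205,212): 7 bp
  [212,217): 5 bp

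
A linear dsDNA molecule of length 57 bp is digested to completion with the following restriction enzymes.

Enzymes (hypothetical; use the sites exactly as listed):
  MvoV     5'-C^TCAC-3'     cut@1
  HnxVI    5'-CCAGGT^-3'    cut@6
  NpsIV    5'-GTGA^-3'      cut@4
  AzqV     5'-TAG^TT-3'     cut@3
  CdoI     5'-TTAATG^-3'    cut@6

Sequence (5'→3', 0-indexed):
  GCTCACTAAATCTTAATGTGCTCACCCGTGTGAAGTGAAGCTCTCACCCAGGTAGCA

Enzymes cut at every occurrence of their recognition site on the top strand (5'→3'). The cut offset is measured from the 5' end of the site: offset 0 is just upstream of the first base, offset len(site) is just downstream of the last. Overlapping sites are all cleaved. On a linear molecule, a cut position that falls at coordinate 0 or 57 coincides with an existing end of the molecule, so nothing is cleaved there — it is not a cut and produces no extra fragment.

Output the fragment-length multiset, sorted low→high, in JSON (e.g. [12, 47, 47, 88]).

Site scan:
  MvoV (CTCAC, off=1): starts [1, 20, 42] → cuts [2, 21, 43]
  HnxVI (CCAGGT, off=6): starts [47] → cuts [53]
  NpsIV (GTGA, off=4): starts [29, 34] → cuts [33, 38]
  AzqV (TAGTT, off=3): no sites
  CdoI (TTAATG, off=6): starts [12] → cuts [18]

All cut coordinates (distinct, sorted): [2, 18, 21, 33, 38, 43, 53]

Fragments:
  [0,2): 2 bp
  [2,18): 16 bp
  [18,21): 3 bp
  [21,33): 12 bp
  [33,38): 5 bp
  [38,43): 5 bp
  [43,53): 10 bp
  [53,57): 4 bp

[2,3,4,5,5,10,12,16]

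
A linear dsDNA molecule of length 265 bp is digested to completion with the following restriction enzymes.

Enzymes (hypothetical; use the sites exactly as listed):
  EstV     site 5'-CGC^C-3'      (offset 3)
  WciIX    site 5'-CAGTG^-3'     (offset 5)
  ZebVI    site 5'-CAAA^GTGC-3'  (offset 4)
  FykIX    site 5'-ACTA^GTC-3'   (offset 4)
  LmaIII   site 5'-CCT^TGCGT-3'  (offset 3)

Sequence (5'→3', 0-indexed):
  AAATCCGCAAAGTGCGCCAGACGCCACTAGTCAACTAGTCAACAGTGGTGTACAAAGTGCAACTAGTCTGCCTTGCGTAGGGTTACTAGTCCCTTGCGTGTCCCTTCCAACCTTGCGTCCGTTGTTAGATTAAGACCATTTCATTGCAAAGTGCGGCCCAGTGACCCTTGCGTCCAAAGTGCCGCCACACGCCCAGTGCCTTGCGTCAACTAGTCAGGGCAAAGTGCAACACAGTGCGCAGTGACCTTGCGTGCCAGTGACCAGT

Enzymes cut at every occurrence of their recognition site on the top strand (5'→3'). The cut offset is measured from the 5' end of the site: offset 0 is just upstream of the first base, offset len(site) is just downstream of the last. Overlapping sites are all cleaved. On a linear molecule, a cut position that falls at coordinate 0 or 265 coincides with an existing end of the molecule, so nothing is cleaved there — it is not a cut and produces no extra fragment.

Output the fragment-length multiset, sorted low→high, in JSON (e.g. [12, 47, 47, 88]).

[3,4,5,5,6,6,6,6,7,7,7,7,8,8,9,9,10,10,11,11,11,12,13,13,15,19,37]

Per-enzyme occurrences:
  EstV CGCC/3: at [14, 21, 182, 189] ⇒ [17, 24, 185, 192]
  WciIX CAGTG/5: at [42, 158, 193, 231, 238, 254] ⇒ [47, 163, 198, 236, 243, 259]
  ZebVI CAAAGTGC/4: at [7, 52, 146, 174, 219] ⇒ [11, 56, 150, 178, 223]
  FykIX ACTAGTC/4: at [25, 33, 61, 84, 208] ⇒ [29, 37, 65, 88, 212]
  LmaIII CCTTGCGT/3: at [70, 91, 110, 165, 198, 244] ⇒ [73, 94, 113, 168, 201, 247]

Pooled cuts: [11, 17, 24, 29, 37, 47, 56, 65, 73, 88, 94, 113, 150, 163, 168, 178, 185, 192, 198, 201, 212, 223, 236, 243, 247, 259]

Fragment lengths:
  [0,11): 11 bp
  [11,17): 6 bp
  [17,24): 7 bp
  [24,29): 5 bp
  [29,37): 8 bp
  [37,47): 10 bp
  [47,56): 9 bp
  [56,65): 9 bp
  [65,73): 8 bp
  [73,88): 15 bp
  [88,94): 6 bp
  [94,113): 19 bp
  [113,150): 37 bp
  [150,163): 13 bp
  [163,168): 5 bp
  [168,178): 10 bp
  [178,185): 7 bp
  [185,192): 7 bp
  [192,198): 6 bp
  [198,201): 3 bp
  [201,212): 11 bp
  [212,223): 11 bp
  [223,236): 13 bp
  [236,243): 7 bp
  [243,247): 4 bp
  [247,259): 12 bp
  [259,265): 6 bp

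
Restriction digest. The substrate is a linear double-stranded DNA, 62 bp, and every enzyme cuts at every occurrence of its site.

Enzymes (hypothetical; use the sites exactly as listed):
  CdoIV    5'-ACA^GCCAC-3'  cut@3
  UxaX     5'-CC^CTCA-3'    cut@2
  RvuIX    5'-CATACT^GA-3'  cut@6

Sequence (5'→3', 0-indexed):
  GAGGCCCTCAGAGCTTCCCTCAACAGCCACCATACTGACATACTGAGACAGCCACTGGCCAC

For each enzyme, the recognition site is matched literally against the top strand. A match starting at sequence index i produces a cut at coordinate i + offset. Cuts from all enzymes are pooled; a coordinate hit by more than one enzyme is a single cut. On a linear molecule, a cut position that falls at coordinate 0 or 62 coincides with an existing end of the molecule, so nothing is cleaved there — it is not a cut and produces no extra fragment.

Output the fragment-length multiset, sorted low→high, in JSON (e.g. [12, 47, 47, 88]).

[6,6,7,8,11,12,12]

Per-enzyme occurrences:
  CdoIV ACAGCCAC/3: at [22, 47] ⇒ [25, 50]
  UxaX CCCTCA/2: at [4, 16] ⇒ [6, 18]
  RvuIX CATACTGA/6: at [30, 38] ⇒ [36, 44]

Pooled cuts: [6, 18, 25, 36, 44, 50]

Fragment lengths:
  [0,6): 6 bp
  [6,18): 12 bp
  [18,25): 7 bp
  [25,36): 11 bp
  [36,44): 8 bp
  [44,50): 6 bp
  [50,62): 12 bp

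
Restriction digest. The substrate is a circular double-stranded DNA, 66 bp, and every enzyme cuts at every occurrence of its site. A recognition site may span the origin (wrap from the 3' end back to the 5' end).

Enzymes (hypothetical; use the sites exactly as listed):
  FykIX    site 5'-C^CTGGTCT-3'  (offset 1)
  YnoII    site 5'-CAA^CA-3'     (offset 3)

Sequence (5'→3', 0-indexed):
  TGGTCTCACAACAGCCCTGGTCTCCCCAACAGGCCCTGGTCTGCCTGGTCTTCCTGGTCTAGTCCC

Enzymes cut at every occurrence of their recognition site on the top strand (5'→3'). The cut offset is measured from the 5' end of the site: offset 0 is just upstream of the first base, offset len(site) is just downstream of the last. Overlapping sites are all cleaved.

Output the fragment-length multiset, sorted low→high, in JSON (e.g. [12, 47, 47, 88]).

Per-enzyme occurrences:
  FykIX CCTGGTCT/1: at [15, 34, 43, 52, 64] ⇒ [16, 35, 44, 53, 65]
  YnoII CAACA/3: at [8, 26] ⇒ [11, 29]

Pooled cuts: [11, 16, 29, 35, 44, 53, 65]

Fragment lengths:
  11→16: 5 bp
  16→29: 13 bp
  29→35: 6 bp
  35→44: 9 bp
  44→53: 9 bp
  53→65: 12 bp
  65→11 (wrap): 66-65+11 = 12 bp

[5,6,9,9,12,12,13]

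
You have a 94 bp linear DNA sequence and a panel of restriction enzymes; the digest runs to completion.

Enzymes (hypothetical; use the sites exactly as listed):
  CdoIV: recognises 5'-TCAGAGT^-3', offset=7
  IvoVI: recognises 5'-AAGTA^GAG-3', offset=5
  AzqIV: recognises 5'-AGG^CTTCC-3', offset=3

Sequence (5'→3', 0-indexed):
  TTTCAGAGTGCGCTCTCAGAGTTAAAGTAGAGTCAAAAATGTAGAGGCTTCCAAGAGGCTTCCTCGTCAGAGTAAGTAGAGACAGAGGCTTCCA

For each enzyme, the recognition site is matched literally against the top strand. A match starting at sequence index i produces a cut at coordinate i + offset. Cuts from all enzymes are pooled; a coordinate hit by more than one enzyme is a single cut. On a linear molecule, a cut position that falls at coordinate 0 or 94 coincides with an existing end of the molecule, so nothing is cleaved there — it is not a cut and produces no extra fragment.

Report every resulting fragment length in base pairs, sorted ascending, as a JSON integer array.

Site scan:
  CdoIV (TCAGAGT, off=7): starts [2, 15, 66] → cuts [9, 22, 73]
  IvoVI (AAGTAGAG, off=5): starts [24, 73] → cuts [29, 78]
  AzqIV (AGGCTTCC, off=3): starts [44, 55, 85] → cuts [47, 58, 88]

Pooled cuts: [9, 22, 29, 47, 58, 73, 78, 88]

Fragments:
  [0,9): 9 bp
  [9,22): 13 bp
  [22,29): 7 bp
  [29,47): 18 bp
  [47,58): 11 bp
  [58,73): 15 bp
  [73,78): 5 bp
  [78,88): 10 bp
  [88,94): 6 bp

[5,6,7,9,10,11,13,15,18]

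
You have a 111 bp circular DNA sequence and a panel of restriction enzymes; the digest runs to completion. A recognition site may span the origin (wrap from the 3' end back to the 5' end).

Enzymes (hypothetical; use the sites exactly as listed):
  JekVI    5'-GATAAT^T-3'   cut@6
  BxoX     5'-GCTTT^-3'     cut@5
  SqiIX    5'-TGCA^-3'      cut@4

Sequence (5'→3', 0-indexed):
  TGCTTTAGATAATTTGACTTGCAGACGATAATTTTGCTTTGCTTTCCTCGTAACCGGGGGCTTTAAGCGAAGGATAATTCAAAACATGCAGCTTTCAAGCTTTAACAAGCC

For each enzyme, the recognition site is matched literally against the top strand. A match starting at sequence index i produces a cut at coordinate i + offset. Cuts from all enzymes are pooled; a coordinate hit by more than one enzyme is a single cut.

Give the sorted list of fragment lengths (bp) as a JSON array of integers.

Site scan:
  JekVI GATAATT/6: at [7, 26, 72] ⇒ [13, 32, 78]
  BxoX GCTTT/5: at [1, 35, 40, 59, 90, 98] ⇒ [6, 40, 45, 64, 95, 103]
  SqiIX TGCA/4: at [19, 86] ⇒ [23, 90]

All cut coordinates (distinct, sorted): [6, 13, 23, 32, 40, 45, 64, 78, 90, 95, 103]

Fragments:
  6→13: 7 bp
  13→23: 10 bp
  23→32: 9 bp
  32→40: 8 bp
  40→45: 5 bp
  45→64: 19 bp
  64→78: 14 bp
  78→90: 12 bp
  90→95: 5 bp
  95→103: 8 bp
  103→6 (wrap): 111-103+6 = 14 bp

[5,5,7,8,8,9,10,12,14,14,19]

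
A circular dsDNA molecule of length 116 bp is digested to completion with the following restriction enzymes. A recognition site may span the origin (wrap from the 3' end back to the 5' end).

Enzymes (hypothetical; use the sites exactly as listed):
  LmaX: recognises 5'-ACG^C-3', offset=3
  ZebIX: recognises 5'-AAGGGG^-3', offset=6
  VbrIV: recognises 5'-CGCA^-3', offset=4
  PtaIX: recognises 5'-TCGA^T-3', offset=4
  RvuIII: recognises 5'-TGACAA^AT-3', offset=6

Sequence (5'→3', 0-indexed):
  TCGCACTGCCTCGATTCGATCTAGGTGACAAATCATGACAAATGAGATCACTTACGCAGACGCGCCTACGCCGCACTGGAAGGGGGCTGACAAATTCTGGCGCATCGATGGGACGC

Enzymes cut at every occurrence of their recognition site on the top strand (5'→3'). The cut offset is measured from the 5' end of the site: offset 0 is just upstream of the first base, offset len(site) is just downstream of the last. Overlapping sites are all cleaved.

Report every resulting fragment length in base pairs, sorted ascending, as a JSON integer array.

[2,4,4,5,5,6,7,8,8,9,10,10,11,12,15]

Site scan:
  LmaX (ACGC, off=3): starts [53, 59, 67, 112] → cuts [56, 62, 70, 115]
  ZebIX (AAGGGG, off=6): starts [79] → cuts [85]
  VbrIV (CGCA, off=4): starts [1, 54, 71, 100] → cuts [5, 58, 75, 104]
  PtaIX (TCGAT, off=4): starts [10, 15, 104] → cuts [14, 19, 108]
  RvuIII (TGACAAAT, off=6): starts [25, 35, 87] → cuts [31, 41, 93]

Pooled cuts: [5, 14, 19, 31, 41, 56, 58, 62, 70, 75, 85, 93, 104, 108, 115]

Fragment lengths:
  5→14: 9 bp
  14→19: 5 bp
  19→31: 12 bp
  31→41: 10 bp
  41→56: 15 bp
  56→58: 2 bp
  58→62: 4 bp
  62→70: 8 bp
  70→75: 5 bp
  75→85: 10 bp
  85→93: 8 bp
  93→104: 11 bp
  104→108: 4 bp
  108→115: 7 bp
  115→5 (wrap): 116-115+5 = 6 bp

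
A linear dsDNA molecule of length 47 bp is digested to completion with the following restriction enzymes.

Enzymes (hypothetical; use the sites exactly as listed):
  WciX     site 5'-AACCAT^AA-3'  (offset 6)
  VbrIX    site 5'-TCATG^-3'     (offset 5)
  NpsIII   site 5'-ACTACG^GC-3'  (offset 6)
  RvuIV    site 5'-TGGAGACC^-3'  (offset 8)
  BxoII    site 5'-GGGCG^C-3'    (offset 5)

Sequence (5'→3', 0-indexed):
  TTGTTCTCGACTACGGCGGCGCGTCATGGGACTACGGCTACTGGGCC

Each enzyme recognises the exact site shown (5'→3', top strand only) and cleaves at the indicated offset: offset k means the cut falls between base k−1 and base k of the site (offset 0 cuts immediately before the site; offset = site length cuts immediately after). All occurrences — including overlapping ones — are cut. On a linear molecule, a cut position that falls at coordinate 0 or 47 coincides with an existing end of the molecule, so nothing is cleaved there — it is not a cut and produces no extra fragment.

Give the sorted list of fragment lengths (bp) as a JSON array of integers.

Scan for sites:
  WciX (AACCATAA, off=6): no sites
  VbrIX TCATG/5: at [23] ⇒ [28]
  NpsIII ACTACGGC/6: at [9, 30] ⇒ [15, 36]
  RvuIV (TGGAGACC, off=8): no sites
  BxoII (GGGCGC, off=5): no sites

All cut coordinates (distinct, sorted): [15, 28, 36]

Fragments:
  [0,15): 15 bp
  [15,28): 13 bp
  [28,36): 8 bp
  [36,47): 11 bp

[8,11,13,15]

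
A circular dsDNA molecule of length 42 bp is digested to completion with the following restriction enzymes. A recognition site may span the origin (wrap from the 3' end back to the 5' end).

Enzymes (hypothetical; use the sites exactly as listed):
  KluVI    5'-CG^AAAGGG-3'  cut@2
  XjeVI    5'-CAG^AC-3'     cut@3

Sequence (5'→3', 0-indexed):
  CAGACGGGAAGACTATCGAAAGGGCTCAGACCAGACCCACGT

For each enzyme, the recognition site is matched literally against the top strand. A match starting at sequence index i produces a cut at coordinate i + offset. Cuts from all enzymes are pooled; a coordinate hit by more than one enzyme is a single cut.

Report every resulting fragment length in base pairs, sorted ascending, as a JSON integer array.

[5,11,11,15]

Per-enzyme occurrences:
  KluVI CGAAAGGG/2: at [16] ⇒ [18]
  XjeVI CAGAC/3: at [0, 26, 31] ⇒ [3, 29, 34]

All cut coordinates (distinct, sorted): [3, 18, 29, 34]

Fragments:
  3→18: 15 bp
  18→29: 11 bp
  29→34: 5 bp
  34→3 (wrap): 42-34+3 = 11 bp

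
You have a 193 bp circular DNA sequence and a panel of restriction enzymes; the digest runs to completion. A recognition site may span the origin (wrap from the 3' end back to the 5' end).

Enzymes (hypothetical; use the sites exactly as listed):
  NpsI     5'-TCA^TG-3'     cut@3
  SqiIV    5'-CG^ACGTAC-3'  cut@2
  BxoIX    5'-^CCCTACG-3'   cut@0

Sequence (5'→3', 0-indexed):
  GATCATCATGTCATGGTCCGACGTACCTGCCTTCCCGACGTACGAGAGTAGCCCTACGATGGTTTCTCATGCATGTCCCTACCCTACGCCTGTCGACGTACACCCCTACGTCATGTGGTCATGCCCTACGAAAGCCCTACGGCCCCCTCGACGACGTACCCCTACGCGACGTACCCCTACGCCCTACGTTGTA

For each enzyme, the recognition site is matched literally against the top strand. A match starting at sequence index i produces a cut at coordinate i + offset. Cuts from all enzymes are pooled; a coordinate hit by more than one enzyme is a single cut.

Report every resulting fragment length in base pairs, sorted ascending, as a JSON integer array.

Per-enzyme occurrences:
  NpsI (TCATG, off=3): starts [5, 10, 66, 110, 118] → cuts [8, 13, 69, 113, 121]
  SqiIV (CGACGTAC, off=2): starts [18, 35, 93, 151, 166] → cuts [20, 37, 95, 153, 168]
  BxoIX (CCCTACG, off=0): starts [51, 81, 103, 123, 134, 159, 174, 181] → cuts [51, 81, 103, 123, 134, 159, 174, 181]

Pooled cuts: [8, 13, 20, 37, 51, 69, 81, 95, 103, 113, 121, 123, 134, 153, 159, 168, 174, 181]

Fragments:
  8→13: 5 bp
  13→20: 7 bp
  20→37: 17 bp
  37→51: 14 bp
  51→69: 18 bp
  69→81: 12 bp
  81→95: 14 bp
  95→103: 8 bp
  103→113: 10 bp
  113→121: 8 bp
  121→123: 2 bp
  123→134: 11 bp
  134→153: 19 bp
  153→159: 6 bp
  159→168: 9 bp
  168→174: 6 bp
  174→181: 7 bp
  181→8 (wrap): 193-181+8 = 20 bp

[2,5,6,6,7,7,8,8,9,10,11,12,14,14,17,18,19,20]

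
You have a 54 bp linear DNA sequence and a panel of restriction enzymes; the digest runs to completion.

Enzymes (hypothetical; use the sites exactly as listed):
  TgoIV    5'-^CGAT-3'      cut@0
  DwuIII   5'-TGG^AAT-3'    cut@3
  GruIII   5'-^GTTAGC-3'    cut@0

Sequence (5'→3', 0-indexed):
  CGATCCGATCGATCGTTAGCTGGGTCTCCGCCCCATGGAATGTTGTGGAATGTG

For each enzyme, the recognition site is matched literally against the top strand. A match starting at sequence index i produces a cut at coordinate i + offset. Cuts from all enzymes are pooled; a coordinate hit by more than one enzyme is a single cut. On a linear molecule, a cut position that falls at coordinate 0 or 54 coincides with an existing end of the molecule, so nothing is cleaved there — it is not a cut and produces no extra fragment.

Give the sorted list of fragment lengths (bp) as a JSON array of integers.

Site scan:
  TgoIV (CGAT, off=0): starts [0, 5, 9] → cuts [5, 9] (position 0 is a terminus of the linear molecule — no cut)
  DwuIII (TGGAAT, off=3): starts [35, 45] → cuts [38, 48]
  GruIII (GTTAGC, off=0): starts [14] → cuts [14]

All cut coordinates (distinct, sorted): [5, 9, 14, 38, 48]

Fragments:
  [0,5): 5 bp
  [5,9): 4 bp
  [9,14): 5 bp
  [14,38): 24 bp
  [38,48): 10 bp
  [48,54): 6 bp

[4,5,5,6,10,24]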